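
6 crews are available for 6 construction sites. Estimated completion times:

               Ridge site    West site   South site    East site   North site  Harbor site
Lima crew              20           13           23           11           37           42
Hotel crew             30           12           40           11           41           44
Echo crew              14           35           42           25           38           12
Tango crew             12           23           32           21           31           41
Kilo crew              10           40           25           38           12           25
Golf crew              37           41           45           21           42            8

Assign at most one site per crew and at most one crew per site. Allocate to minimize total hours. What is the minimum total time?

Minimum total: 89 hours

Optimal: Lima crew→East site (11 hours), Hotel crew→West site (12 hours), Echo crew→Ridge site (14 hours), Tango crew→South site (32 hours), Kilo crew→North site (12 hours), Golf crew→Harbor site (8 hours) — total 11+12+14+32+12+8 = 89 hours.
Column-greedy (each site in turn goes to its cheapest remaining crew) gives 112 hours, worse by 23.
Every other assignment is strictly worse.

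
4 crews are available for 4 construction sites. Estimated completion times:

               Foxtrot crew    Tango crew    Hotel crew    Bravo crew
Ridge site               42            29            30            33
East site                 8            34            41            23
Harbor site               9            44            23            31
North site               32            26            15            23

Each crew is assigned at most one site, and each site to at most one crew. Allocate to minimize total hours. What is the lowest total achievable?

This is a one-to-one assignment (minimum-cost bipartite matching).
Optimal: Foxtrot crew→Harbor site (9 hours), Tango crew→Ridge site (29 hours), Hotel crew→North site (15 hours), Bravo crew→East site (23 hours) — total 9+29+15+23 = 76 hours.
Column-greedy (each site in turn goes to its cheapest remaining crew) gives 83 hours, worse by 7.
Swapping Foxtrot crew↔Tango crew (Foxtrot crew→Ridge site 42 hours, Tango crew→Harbor site 44 hours) adds 48.
No other one-to-one assignment undercuts 76 hours.

Minimum total: 76 hours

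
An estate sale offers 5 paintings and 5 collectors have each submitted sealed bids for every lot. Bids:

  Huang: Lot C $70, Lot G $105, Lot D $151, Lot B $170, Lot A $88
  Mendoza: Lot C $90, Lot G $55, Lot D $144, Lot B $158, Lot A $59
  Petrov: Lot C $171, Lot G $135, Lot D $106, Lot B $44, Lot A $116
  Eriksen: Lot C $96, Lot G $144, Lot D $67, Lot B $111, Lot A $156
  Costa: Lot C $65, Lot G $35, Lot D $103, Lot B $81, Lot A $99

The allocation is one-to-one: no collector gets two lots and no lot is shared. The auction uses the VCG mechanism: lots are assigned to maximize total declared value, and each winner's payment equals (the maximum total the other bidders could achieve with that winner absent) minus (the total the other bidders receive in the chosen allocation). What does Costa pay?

Costa pays $12.

Efficient allocation: Huang→Lot B ($170), Mendoza→Lot D ($144), Petrov→Lot C ($171), Eriksen→Lot G ($144), Costa→Lot A ($99); total welfare W = $728.
Costa receives Lot A at value $99, so the others get W − 99 = $629.
Without Costa: best allocation of the remaining 4 bidders over all 5 lots is Huang→Lot B ($170), Mendoza→Lot D ($144), Petrov→Lot C ($171), Eriksen→Lot A ($156), total $641.
VCG payment = (others' best without Costa) − (others' welfare with Costa) = 641 − 629 = $12.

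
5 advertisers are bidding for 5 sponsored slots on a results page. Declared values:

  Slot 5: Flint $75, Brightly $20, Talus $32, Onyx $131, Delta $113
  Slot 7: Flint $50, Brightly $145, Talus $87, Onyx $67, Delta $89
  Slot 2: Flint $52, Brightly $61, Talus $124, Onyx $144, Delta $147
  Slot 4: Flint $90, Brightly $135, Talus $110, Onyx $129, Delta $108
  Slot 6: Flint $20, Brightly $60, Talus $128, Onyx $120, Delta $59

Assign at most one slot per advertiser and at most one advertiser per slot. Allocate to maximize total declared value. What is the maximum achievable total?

Maximum total: $641

This is the linear assignment problem.
Optimal: Flint→Slot 4 ($90), Brightly→Slot 7 ($145), Talus→Slot 6 ($128), Onyx→Slot 5 ($131), Delta→Slot 2 ($147) — total 90+145+128+131+147 = $641.
Row-greedy (each advertiser in turn takes its best remaining slot) gives $620, worse by 21.
Next-best assignment: Flint→Slot 5, Brightly→Slot 7, Talus→Slot 6, Onyx→Slot 4, Delta→Slot 2 = $624.
Checked against all permutations: $641 is optimal.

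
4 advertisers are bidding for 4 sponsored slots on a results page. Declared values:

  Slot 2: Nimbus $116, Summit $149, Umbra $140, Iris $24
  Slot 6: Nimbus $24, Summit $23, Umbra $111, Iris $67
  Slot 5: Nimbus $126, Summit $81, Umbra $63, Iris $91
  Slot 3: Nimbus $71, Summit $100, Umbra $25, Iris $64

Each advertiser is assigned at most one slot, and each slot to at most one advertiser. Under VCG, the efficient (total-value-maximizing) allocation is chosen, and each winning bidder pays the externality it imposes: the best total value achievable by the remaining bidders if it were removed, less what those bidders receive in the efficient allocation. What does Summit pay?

Summit pays $32.

Efficient allocation: Nimbus→Slot 5 ($126), Summit→Slot 2 ($149), Umbra→Slot 6 ($111), Iris→Slot 3 ($64); total welfare W = $450.
Summit receives Slot 2 at value $149, so the others get W − 149 = $301.
Without Summit: best allocation of the remaining 3 bidders over all 4 slots is Nimbus→Slot 5 ($126), Umbra→Slot 2 ($140), Iris→Slot 6 ($67), total $333.
VCG payment = (others' best without Summit) − (others' welfare with Summit) = 333 − 301 = $32.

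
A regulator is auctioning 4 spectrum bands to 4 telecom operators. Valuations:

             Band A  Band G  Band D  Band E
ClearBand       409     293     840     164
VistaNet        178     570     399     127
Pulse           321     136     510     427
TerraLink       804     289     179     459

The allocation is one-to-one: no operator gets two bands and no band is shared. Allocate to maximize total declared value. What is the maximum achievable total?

Optimal: ClearBand→Band D ($840M), VistaNet→Band G ($570M), Pulse→Band E ($427M), TerraLink→Band A ($804M) — total 840+570+427+804 = $2641M.
Every other assignment is strictly worse.

Maximum total: $2641M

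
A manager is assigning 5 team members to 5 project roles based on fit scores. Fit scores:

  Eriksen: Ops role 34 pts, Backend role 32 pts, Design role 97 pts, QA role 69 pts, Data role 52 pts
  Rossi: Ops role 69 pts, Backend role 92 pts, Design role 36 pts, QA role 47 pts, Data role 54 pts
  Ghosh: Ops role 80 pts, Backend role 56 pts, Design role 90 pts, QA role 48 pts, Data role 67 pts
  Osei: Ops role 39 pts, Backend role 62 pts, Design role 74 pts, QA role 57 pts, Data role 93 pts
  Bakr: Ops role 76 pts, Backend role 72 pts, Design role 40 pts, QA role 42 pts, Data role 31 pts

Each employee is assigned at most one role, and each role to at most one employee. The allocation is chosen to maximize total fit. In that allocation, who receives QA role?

Eriksen receives QA role.

Optimal: Eriksen→QA role (69 pts), Rossi→Backend role (92 pts), Ghosh→Design role (90 pts), Osei→Data role (93 pts), Bakr→Ops role (76 pts) — total 69+92+90+93+76 = 420 pts.
Row-greedy (each employee in turn takes its best remaining role) gives 404 pts, worse by 16.
Next-best assignment: Eriksen→Design role, Rossi→Backend role, Ghosh→QA role, Osei→Data role, Bakr→Ops role = 406 pts.
Eriksen's own top role is Design role (97 pts), but forcing Eriksen→Design role and reassigning the rest optimally gives only 406 pts — worse by 14.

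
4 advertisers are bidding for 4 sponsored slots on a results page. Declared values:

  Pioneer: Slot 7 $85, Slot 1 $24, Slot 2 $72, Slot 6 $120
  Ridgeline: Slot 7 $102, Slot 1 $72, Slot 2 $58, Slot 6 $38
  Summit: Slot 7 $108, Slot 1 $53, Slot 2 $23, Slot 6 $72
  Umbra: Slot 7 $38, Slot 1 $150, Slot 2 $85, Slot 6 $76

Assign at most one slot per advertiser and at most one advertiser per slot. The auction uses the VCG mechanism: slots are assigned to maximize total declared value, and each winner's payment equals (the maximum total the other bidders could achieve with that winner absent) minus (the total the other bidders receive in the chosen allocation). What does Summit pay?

Summit pays $44.

Efficient allocation: Pioneer→Slot 6 ($120), Ridgeline→Slot 2 ($58), Summit→Slot 7 ($108), Umbra→Slot 1 ($150); total welfare W = $436.
Summit receives Slot 7 at value $108, so the others get W − 108 = $328.
Without Summit: best allocation of the remaining 3 bidders over all 4 slots is Pioneer→Slot 6 ($120), Ridgeline→Slot 7 ($102), Umbra→Slot 1 ($150), total $372.
VCG payment = (others' best without Summit) − (others' welfare with Summit) = 372 − 328 = $44.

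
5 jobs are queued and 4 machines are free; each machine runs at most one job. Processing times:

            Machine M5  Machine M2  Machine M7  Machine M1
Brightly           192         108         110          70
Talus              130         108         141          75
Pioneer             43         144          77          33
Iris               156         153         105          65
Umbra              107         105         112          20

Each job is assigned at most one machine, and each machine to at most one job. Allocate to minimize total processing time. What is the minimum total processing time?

Optimal: Pioneer→Machine M5 (43 min), Brightly→Machine M2 (108 min), Iris→Machine M7 (105 min), Umbra→Machine M1 (20 min) — total 43+108+105+20 = 276 min.
Row-greedy (each job in turn takes its cheapest remaining machine) gives 326 min, worse by 50.

Min total: 276 min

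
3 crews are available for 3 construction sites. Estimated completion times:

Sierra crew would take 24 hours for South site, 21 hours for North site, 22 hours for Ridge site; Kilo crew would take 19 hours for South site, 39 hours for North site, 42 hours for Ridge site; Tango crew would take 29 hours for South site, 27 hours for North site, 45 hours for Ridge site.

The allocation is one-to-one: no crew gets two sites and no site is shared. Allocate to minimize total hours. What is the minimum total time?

Minimum total: 68 hours

Optimal: Sierra crew→Ridge site (22 hours), Kilo crew→South site (19 hours), Tango crew→North site (27 hours) — total 22+19+27 = 68 hours.
Column-greedy (each site in turn goes to its cheapest remaining crew) gives 85 hours, worse by 17.
Next-best assignment: Sierra crew→North site, Kilo crew→South site, Tango crew→Ridge site = 85 hours.
Swapping Sierra crew↔Kilo crew (Sierra crew→South site 24 hours, Kilo crew→Ridge site 42 hours) adds 25.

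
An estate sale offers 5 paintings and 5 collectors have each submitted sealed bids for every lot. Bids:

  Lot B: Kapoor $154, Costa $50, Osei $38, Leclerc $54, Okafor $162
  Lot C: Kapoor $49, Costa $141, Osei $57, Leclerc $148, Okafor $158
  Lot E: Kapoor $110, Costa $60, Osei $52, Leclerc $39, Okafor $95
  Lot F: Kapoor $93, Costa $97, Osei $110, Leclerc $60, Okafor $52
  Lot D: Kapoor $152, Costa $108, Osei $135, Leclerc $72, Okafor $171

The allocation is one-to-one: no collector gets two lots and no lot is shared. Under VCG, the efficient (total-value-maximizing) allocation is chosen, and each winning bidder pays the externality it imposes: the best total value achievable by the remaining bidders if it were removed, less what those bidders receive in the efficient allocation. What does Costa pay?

Costa pays $28.

Efficient allocation: Kapoor→Lot E ($110), Costa→Lot F ($97), Osei→Lot D ($135), Leclerc→Lot C ($148), Okafor→Lot B ($162); total welfare W = $652.
Costa receives Lot F at value $97, so the others get W − 97 = $555.
Without Costa: best allocation of the remaining 4 bidders over all 5 lots is Kapoor→Lot B ($154), Osei→Lot F ($110), Leclerc→Lot C ($148), Okafor→Lot D ($171), total $583.
VCG payment = (others' best without Costa) − (others' welfare with Costa) = 583 − 555 = $28.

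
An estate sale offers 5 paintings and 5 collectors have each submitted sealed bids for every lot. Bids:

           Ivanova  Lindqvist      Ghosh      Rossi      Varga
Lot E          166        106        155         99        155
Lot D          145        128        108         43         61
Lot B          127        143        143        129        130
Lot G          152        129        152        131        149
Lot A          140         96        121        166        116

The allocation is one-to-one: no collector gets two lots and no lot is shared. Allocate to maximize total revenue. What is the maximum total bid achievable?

Optimal: Ivanova→Lot D ($145), Lindqvist→Lot B ($143), Ghosh→Lot G ($152), Rossi→Lot A ($166), Varga→Lot E ($155) — total 145+143+152+166+155 = $761.
Max-entry greedy (repeatedly take the single best remaining cell) gives $688, worse by 73.
Next-best assignment: Ivanova→Lot D, Lindqvist→Lot B, Ghosh→Lot E, Rossi→Lot A, Varga→Lot G = $758.

Max total: $761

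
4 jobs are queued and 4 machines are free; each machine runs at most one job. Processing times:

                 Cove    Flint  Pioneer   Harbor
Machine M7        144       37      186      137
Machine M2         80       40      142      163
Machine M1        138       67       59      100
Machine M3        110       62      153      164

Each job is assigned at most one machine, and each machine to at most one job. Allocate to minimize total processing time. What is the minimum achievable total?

Treat this as an assignment problem: match each job to one machine.
Optimal: Cove→Machine M2 (80 min), Flint→Machine M3 (62 min), Pioneer→Machine M1 (59 min), Harbor→Machine M7 (137 min) — total 80+62+59+137 = 338 min.
Column-greedy (each machine in turn goes to its cheapest remaining job) gives 340 min, worse by 2.
Next-best assignment: Cove→Machine M2, Flint→Machine M7, Pioneer→Machine M1, Harbor→Machine M3 = 340 min.
Every other assignment is strictly worse.

Minimum total: 338 min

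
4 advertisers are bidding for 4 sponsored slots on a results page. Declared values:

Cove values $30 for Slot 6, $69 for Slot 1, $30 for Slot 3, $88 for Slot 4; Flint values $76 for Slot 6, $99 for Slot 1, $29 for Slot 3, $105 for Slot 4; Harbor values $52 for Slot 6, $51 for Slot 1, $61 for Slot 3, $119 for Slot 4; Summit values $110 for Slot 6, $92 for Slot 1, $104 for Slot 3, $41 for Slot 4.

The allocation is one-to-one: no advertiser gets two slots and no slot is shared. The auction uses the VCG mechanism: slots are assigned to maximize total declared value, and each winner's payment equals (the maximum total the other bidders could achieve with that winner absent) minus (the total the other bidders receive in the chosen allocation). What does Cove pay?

Cove pays $29.

Efficient allocation: Cove→Slot 1 ($69), Flint→Slot 6 ($76), Harbor→Slot 4 ($119), Summit→Slot 3 ($104); total welfare W = $368.
Cove receives Slot 1 at value $69, so the others get W − 69 = $299.
Without Cove: best allocation of the remaining 3 bidders over all 4 slots is Flint→Slot 1 ($99), Harbor→Slot 4 ($119), Summit→Slot 6 ($110), total $328.
VCG payment = (others' best without Cove) − (others' welfare with Cove) = 328 − 299 = $29.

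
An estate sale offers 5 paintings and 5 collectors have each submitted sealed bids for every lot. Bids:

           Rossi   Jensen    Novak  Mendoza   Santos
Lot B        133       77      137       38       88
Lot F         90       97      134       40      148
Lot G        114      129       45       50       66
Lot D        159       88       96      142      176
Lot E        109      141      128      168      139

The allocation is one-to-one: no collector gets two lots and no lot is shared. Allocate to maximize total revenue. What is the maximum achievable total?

Max total: $741

Optimal: Rossi→Lot D ($159), Jensen→Lot G ($129), Novak→Lot B ($137), Mendoza→Lot E ($168), Santos→Lot F ($148) — total 159+129+137+168+148 = $741.
Max-entry greedy (repeatedly take the single best remaining cell) gives $700, worse by 41.
No other one-to-one assignment exceeds $741.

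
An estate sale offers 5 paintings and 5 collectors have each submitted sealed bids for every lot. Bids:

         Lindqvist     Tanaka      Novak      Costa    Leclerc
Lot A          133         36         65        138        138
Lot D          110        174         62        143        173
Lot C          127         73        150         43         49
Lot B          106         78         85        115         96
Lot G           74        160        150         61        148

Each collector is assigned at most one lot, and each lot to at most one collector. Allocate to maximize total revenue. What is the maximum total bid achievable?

Optimal: Lindqvist→Lot A ($133), Tanaka→Lot G ($160), Novak→Lot C ($150), Costa→Lot B ($115), Leclerc→Lot D ($173) — total 133+160+150+115+173 = $731.
Max-entry greedy (repeatedly take the single best remaining cell) gives $716, worse by 15.
Next-best assignment: Lindqvist→Lot B, Tanaka→Lot G, Novak→Lot C, Costa→Lot A, Leclerc→Lot D = $727.
No other one-to-one assignment exceeds $731.

Max total: $731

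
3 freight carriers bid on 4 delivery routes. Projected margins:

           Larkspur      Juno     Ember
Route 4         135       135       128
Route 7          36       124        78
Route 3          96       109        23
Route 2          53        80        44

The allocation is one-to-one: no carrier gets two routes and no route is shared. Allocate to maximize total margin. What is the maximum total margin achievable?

Max total: $348k

Optimal: Larkspur→Route 3 ($96k), Juno→Route 7 ($124k), Ember→Route 4 ($128k) — total 96+124+128 = $348k.
Swapping Juno↔Ember (Juno→Route 4 $135k, Ember→Route 7 $78k) loses 39.
Checked against all permutations: $348k is optimal.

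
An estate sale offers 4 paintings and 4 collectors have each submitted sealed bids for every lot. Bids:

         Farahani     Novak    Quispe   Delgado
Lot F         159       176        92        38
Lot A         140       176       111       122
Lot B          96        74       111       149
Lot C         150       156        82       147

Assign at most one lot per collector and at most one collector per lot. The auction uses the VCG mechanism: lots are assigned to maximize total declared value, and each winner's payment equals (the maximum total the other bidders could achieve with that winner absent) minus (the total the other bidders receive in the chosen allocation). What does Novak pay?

Novak pays $2.

Efficient allocation: Farahani→Lot F ($159), Novak→Lot A ($176), Quispe→Lot B ($111), Delgado→Lot C ($147); total welfare W = $593.
Novak receives Lot A at value $176, so the others get W − 176 = $417.
Without Novak: best allocation of the remaining 3 bidders over all 4 lots is Farahani→Lot F ($159), Quispe→Lot A ($111), Delgado→Lot B ($149), total $419.
VCG payment = (others' best without Novak) − (others' welfare with Novak) = 419 − 417 = $2.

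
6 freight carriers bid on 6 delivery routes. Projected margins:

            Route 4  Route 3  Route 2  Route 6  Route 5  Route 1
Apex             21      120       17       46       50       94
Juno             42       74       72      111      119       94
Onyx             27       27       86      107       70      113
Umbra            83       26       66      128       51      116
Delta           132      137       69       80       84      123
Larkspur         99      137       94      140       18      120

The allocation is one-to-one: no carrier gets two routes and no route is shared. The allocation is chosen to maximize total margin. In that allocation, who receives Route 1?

This is the linear assignment problem.
Optimal: Apex→Route 3 ($120k), Juno→Route 5 ($119k), Onyx→Route 2 ($86k), Umbra→Route 1 ($116k), Delta→Route 4 ($132k), Larkspur→Route 6 ($140k) — total 120+119+86+116+132+140 = $713k.
Column-greedy (each route in turn goes to its best remaining carrier) gives $696k, worse by 17.
Next-best assignment: Apex→Route 3, Juno→Route 5, Onyx→Route 1, Umbra→Route 6, Delta→Route 4, Larkspur→Route 2 = $706k.
Umbra's own top route is Route 6 ($128k), but forcing Umbra→Route 6 and reassigning the rest optimally gives only $706k — worse by 7.

Umbra receives Route 1.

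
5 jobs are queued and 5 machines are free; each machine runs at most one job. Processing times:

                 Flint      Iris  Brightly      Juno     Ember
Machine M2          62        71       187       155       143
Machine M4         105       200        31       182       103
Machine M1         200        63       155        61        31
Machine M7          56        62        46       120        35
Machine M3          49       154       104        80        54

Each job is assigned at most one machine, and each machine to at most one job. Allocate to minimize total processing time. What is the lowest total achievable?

Optimal: Flint→Machine M3 (49 min), Iris→Machine M2 (71 min), Brightly→Machine M4 (31 min), Juno→Machine M1 (61 min), Ember→Machine M7 (35 min) — total 49+71+31+61+35 = 247 min.
Row-greedy (each job in turn takes its cheapest remaining machine) gives 346 min, worse by 99.
Next-best assignment: Flint→Machine M2, Iris→Machine M7, Brightly→Machine M4, Juno→Machine M3, Ember→Machine M1 = 266 min.
Swapping Flint↔Ember (Flint→Machine M7 56 min, Ember→Machine M3 54 min) adds 26.
No other one-to-one assignment undercuts 247 min.

Min total: 247 min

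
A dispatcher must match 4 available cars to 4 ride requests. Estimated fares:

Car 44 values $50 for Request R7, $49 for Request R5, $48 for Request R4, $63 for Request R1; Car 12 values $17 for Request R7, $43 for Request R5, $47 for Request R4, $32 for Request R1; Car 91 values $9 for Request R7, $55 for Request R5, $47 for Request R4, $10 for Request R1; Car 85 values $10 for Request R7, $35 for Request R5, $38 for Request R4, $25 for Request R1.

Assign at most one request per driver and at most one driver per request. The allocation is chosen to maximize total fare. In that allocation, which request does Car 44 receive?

Car 44 receives Request R7.

Optimal: Car 44→Request R7 ($50), Car 12→Request R4 ($47), Car 91→Request R5 ($55), Car 85→Request R1 ($25) — total 50+47+55+25 = $177.
Row-greedy (each driver in turn takes its best remaining request) gives $175, worse by 2.
Checked against all permutations: $177 is optimal.
Car 44's own top request is Request R1 ($63), but forcing Car 44→Request R1 and reassigning the rest optimally gives only $175 — worse by 2.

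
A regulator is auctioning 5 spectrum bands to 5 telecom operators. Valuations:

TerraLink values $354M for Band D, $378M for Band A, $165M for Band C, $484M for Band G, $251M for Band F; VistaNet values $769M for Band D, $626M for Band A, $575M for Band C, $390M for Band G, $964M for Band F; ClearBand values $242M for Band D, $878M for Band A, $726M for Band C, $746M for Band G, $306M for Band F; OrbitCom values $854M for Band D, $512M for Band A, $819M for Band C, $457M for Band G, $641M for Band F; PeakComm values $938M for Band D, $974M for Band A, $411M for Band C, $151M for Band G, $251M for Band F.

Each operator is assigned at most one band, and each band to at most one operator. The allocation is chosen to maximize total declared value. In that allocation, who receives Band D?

Optimal: TerraLink→Band G ($484M), VistaNet→Band F ($964M), ClearBand→Band A ($878M), OrbitCom→Band C ($819M), PeakComm→Band D ($938M) — total 484+964+878+819+938 = $4083M.
Row-greedy (each operator in turn takes its best remaining band) gives $3591M, worse by 492.
Swapping TerraLink↔OrbitCom (TerraLink→Band C $165M, OrbitCom→Band G $457M) loses 681.
PeakComm's own top band is Band A ($974M), but forcing PeakComm→Band A and reassigning the rest optimally gives only $4002M — worse by 81.

PeakComm receives Band D.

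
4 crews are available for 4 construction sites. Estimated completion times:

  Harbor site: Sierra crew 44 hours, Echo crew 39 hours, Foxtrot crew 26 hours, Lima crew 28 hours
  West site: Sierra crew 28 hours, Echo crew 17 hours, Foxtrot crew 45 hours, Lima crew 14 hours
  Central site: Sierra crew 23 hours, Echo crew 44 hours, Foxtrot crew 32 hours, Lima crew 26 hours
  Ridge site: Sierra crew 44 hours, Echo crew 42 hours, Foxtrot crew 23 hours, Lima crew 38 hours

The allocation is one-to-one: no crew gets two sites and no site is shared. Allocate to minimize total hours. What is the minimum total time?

Minimum total: 91 hours

Optimal: Sierra crew→Central site (23 hours), Echo crew→West site (17 hours), Foxtrot crew→Ridge site (23 hours), Lima crew→Harbor site (28 hours) — total 23+17+23+28 = 91 hours.
Min-entry greedy (repeatedly take the single cheapest remaining cell) gives 99 hours, worse by 8.
Next-best assignment: Sierra crew→Central site, Echo crew→Harbor site, Foxtrot crew→Ridge site, Lima crew→West site = 99 hours.
Swapping Lima crew↔Sierra crew (Lima crew→Central site 26 hours, Sierra crew→Harbor site 44 hours) adds 19.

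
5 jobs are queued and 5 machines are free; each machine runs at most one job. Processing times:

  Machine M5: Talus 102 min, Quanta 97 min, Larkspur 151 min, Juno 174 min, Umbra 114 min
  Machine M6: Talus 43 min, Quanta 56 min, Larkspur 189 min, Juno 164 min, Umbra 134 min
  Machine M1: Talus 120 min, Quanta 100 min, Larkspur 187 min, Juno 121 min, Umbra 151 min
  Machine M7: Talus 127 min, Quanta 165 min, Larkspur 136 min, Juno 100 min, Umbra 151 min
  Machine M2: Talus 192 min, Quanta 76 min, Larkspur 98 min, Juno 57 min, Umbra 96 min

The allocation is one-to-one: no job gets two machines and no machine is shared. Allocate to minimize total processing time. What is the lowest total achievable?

Min total: 450 min

Optimal: Talus→Machine M6 (43 min), Quanta→Machine M1 (100 min), Larkspur→Machine M7 (136 min), Juno→Machine M2 (57 min), Umbra→Machine M5 (114 min) — total 43+100+136+57+114 = 450 min.
Row-greedy (each job in turn takes its cheapest remaining machine) gives 490 min, worse by 40.
Next-best assignment: Talus→Machine M6, Quanta→Machine M1, Larkspur→Machine M2, Juno→Machine M7, Umbra→Machine M5 = 455 min.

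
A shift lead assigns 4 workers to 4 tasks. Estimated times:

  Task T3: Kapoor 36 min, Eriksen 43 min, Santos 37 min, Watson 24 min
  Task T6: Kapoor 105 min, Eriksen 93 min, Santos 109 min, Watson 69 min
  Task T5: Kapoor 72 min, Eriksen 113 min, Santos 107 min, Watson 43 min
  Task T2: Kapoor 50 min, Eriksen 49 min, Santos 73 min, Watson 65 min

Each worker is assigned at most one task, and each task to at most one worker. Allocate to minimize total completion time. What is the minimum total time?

Optimal: Kapoor→Task T2 (50 min), Eriksen→Task T6 (93 min), Santos→Task T3 (37 min), Watson→Task T5 (43 min) — total 50+93+37+43 = 223 min.
Row-greedy (each worker in turn takes its cheapest remaining task) gives 261 min, worse by 38.
Next-best assignment: Kapoor→Task T5, Eriksen→Task T2, Santos→Task T3, Watson→Task T6 = 227 min.

Min total: 223 min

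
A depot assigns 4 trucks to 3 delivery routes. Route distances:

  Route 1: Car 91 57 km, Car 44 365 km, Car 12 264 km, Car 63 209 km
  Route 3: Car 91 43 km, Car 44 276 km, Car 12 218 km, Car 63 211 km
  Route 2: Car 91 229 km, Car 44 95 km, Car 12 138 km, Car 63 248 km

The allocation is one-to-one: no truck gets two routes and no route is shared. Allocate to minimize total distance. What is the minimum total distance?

Minimum total: 347 km

This is a one-to-one assignment (minimum-cost bipartite matching).
Optimal: Car 63→Route 1 (209 km), Car 91→Route 3 (43 km), Car 44→Route 2 (95 km) — total 209+43+95 = 347 km.
Column-greedy (each route in turn goes to its cheapest remaining truck) gives 363 km, worse by 16.
Swapping Car 63↔Car 91 (Car 63→Route 3 211 km, Car 91→Route 1 57 km) adds 16.
Checked against all permutations: 347 km is optimal.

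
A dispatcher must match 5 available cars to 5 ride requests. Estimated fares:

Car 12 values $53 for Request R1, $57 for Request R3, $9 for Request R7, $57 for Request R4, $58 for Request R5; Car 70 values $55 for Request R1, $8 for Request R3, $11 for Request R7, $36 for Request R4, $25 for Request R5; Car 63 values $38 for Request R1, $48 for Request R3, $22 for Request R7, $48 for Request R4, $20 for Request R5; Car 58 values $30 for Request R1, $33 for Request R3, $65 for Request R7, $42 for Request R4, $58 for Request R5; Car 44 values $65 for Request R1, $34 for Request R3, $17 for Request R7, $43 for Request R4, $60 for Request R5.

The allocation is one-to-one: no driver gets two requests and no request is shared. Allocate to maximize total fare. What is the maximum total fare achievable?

Optimal: Car 12→Request R3 ($57), Car 70→Request R1 ($55), Car 63→Request R4 ($48), Car 58→Request R7 ($65), Car 44→Request R5 ($60) — total 57+55+48+65+60 = $285.
Row-greedy (each driver in turn takes its best remaining request) gives $269, worse by 16.

Max total: $285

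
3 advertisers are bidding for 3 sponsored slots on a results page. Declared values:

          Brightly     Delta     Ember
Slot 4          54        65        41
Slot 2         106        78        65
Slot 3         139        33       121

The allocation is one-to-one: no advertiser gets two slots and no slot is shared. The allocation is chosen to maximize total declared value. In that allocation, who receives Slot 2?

Brightly receives Slot 2.

This is the linear assignment problem.
Optimal: Brightly→Slot 2 ($106), Delta→Slot 4 ($65), Ember→Slot 3 ($121) — total 106+65+121 = $292.
Max-entry greedy (repeatedly take the single best remaining cell) gives $258, worse by 34.
Brightly's own top slot is Slot 3 ($139), but forcing Brightly→Slot 3 and reassigning the rest optimally gives only $269 — worse by 23.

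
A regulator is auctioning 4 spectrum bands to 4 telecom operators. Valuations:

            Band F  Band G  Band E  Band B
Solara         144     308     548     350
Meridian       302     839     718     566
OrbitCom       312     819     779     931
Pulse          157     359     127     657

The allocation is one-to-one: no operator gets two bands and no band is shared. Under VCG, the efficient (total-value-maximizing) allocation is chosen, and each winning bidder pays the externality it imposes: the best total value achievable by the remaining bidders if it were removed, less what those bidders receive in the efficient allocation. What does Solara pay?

Efficient allocation: Solara→Band E ($548M), Meridian→Band G ($839M), OrbitCom→Band B ($931M), Pulse→Band F ($157M); total welfare W = $2475M.
Solara receives Band E at value $548M, so the others get W − 548 = $1927M.
Without Solara: best allocation of the remaining 3 bidders over all 4 bands is Meridian→Band G ($839M), OrbitCom→Band E ($779M), Pulse→Band B ($657M), total $2275M.
VCG payment = (others' best without Solara) − (others' welfare with Solara) = 2275 − 1927 = $348M.

Solara pays $348M.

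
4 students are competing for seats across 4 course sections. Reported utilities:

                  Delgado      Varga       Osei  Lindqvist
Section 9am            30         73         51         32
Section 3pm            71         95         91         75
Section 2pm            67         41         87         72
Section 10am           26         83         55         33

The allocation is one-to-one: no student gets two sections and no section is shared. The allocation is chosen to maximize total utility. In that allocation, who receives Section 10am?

This is the linear assignment problem.
Optimal: Delgado→Section 3pm (71 points), Varga→Section 10am (83 points), Osei→Section 9am (51 points), Lindqvist→Section 2pm (72 points) — total 71+83+51+72 = 277 points.
Row-greedy (each student in turn takes its best remaining section) gives 273 points, worse by 4.
Swapping Delgado↔Osei (Delgado→Section 9am 30 points, Osei→Section 3pm 91 points) loses 1.
Varga's own top section is Section 3pm (95 points), but forcing Varga→Section 3pm and reassigning the rest optimally gives only 252 points — worse by 25.

Varga receives Section 10am.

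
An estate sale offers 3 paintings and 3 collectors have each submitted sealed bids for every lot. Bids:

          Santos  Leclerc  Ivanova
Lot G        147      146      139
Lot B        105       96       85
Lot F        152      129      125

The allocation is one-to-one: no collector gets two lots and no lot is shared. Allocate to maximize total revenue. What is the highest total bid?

Optimal: Santos→Lot F ($152), Leclerc→Lot B ($96), Ivanova→Lot G ($139) — total 152+96+139 = $387.
Column-greedy (each lot in turn goes to its best remaining collector) gives $368, worse by 19.
Swapping Santos↔Ivanova (Santos→Lot G $147, Ivanova→Lot F $125) loses 19.

Maximum total: $387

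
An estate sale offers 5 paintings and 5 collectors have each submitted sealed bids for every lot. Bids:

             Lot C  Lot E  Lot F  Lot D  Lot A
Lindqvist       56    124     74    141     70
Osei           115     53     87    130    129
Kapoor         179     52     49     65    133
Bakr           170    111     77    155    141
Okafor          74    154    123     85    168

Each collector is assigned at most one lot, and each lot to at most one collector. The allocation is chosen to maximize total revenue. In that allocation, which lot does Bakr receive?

Bakr receives Lot D.

Optimal: Lindqvist→Lot E ($124), Osei→Lot F ($87), Kapoor→Lot C ($179), Bakr→Lot D ($155), Okafor→Lot A ($168) — total 124+87+179+155+168 = $713.
Row-greedy (each collector in turn takes its best remaining lot) gives $683, worse by 30.
Bakr's own top lot is Lot C ($170), but forcing Bakr→Lot C and reassigning the rest optimally gives only $685 — worse by 28.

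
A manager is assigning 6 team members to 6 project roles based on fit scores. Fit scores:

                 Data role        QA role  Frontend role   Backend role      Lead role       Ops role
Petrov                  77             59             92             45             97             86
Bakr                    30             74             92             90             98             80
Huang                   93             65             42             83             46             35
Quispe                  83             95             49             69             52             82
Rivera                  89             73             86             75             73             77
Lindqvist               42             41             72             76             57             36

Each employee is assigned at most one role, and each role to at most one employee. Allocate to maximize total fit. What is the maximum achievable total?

Max total: 534 pts

This is a one-to-one assignment (maximum-weight bipartite matching).
Optimal: Petrov→Ops role (86 pts), Bakr→Lead role (98 pts), Huang→Data role (93 pts), Quispe→QA role (95 pts), Rivera→Frontend role (86 pts), Lindqvist→Backend role (76 pts) — total 86+98+93+95+86+76 = 534 pts.
Row-greedy (each employee in turn takes its best remaining role) gives 530 pts, worse by 4.
Swapping Petrov↔Rivera (Petrov→Frontend role 92 pts, Rivera→Ops role 77 pts) loses 3.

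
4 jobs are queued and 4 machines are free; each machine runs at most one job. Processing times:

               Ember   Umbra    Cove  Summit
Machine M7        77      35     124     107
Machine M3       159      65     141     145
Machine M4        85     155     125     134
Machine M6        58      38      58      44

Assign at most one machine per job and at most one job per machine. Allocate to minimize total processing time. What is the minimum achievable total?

Optimal: Ember→Machine M4 (85 min), Umbra→Machine M7 (35 min), Cove→Machine M3 (141 min), Summit→Machine M6 (44 min) — total 85+35+141+44 = 305 min.
Row-greedy (each job in turn takes its cheapest remaining machine) gives 363 min, worse by 58.
Every other assignment is strictly worse.

Min total: 305 min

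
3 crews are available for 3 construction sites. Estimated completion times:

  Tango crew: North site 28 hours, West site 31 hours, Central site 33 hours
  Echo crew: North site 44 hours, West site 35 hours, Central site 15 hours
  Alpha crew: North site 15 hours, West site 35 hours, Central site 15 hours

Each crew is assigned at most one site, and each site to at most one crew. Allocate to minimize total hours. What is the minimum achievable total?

Min total: 61 hours

Optimal: Tango crew→West site (31 hours), Echo crew→Central site (15 hours), Alpha crew→North site (15 hours) — total 31+15+15 = 61 hours.
Row-greedy (each crew in turn takes its cheapest remaining site) gives 78 hours, worse by 17.
Checked against all permutations: 61 hours is optimal.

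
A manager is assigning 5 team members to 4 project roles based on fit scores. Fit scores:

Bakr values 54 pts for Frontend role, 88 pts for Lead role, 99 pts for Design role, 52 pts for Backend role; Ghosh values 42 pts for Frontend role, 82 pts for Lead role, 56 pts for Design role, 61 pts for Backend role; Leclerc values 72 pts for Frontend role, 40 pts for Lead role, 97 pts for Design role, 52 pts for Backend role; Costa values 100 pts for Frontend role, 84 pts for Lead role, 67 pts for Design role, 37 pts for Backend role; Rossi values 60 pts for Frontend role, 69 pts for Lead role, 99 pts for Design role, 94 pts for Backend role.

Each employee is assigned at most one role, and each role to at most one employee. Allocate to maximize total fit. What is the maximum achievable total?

This is a one-to-one assignment (maximum-weight bipartite matching).
Optimal: Costa→Frontend role (100 pts), Bakr→Lead role (88 pts), Leclerc→Design role (97 pts), Rossi→Backend role (94 pts) — total 100+88+97+94 = 379 pts.
Column-greedy (each role in turn goes to its best remaining employee) gives 348 pts, worse by 31.
Next-best assignment: Costa→Frontend role, Ghosh→Lead role, Bakr→Design role, Rossi→Backend role = 375 pts.

Max total: 379 pts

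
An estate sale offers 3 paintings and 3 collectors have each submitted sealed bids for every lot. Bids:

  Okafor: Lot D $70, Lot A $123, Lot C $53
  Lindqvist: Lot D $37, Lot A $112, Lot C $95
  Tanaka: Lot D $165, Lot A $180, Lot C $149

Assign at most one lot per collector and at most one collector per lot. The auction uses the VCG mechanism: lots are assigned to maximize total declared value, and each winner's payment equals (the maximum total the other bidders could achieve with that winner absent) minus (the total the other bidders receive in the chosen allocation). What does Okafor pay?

Okafor pays $17.

Efficient allocation: Okafor→Lot A ($123), Lindqvist→Lot C ($95), Tanaka→Lot D ($165); total welfare W = $383.
Okafor receives Lot A at value $123, so the others get W − 123 = $260.
Without Okafor: best allocation of the remaining 2 bidders over all 3 lots is Lindqvist→Lot A ($112), Tanaka→Lot D ($165), total $277.
VCG payment = (others' best without Okafor) − (others' welfare with Okafor) = 277 − 260 = $17.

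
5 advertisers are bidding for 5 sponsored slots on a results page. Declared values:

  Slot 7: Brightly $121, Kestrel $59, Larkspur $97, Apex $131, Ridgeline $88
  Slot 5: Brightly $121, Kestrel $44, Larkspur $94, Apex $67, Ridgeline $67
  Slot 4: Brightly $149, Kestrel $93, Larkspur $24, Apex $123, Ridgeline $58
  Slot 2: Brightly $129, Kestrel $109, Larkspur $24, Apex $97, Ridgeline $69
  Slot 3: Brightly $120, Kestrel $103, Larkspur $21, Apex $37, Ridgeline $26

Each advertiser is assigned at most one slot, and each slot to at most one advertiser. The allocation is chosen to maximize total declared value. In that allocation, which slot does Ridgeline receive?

Optimal: Brightly→Slot 4 ($149), Kestrel→Slot 3 ($103), Larkspur→Slot 5 ($94), Apex→Slot 7 ($131), Ridgeline→Slot 2 ($69) — total 149+103+94+131+69 = $546.
Row-greedy (each advertiser in turn takes its best remaining slot) gives $448, worse by 98.
Next-best assignment: Brightly→Slot 2, Kestrel→Slot 3, Larkspur→Slot 5, Apex→Slot 4, Ridgeline→Slot 7 = $537.
Ridgeline's own top slot is Slot 7 ($88), but forcing Ridgeline→Slot 7 and reassigning the rest optimally gives only $537 — worse by 9.

Ridgeline receives Slot 2.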